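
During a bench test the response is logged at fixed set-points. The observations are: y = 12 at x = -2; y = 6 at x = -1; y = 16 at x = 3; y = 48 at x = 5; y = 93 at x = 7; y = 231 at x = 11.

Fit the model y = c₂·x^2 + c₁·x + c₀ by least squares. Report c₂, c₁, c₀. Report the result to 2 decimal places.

c₂ = 1.98, c₁ = -0.94, c₀ = 2.44

From the data, Σx^2·x^2 = 17765, Σx^2·x = 1817, Σx^2 = 209, Σx·x = 209, Σx = 23, Σ1 = 6.
Right-hand side: Σx^2·y = 33906, Σx·y = 3450, Σy = 406.
MᵀM·[c₂, c₁, c₀]ᵀ = Mᵀy becomes [[17765, 1817, 209]; [1817, 209, 23]; [209, 23, 6]]·[c₂, c₁, c₀]ᵀ = [33906, 3450, 406]ᵀ.
Inverting the 3×3 Gram matrix, [c₂, c₁, c₀]ᵀ = [23223/11750, -55453/58750, 71657/29375]ᵀ.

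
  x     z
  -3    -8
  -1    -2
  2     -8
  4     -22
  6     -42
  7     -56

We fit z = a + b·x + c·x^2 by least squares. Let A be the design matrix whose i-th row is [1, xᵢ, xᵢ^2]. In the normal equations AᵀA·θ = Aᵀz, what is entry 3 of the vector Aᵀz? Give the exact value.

-4714

Entry 3 ↔ basis x^2, so (Aᵀz)_{3} = Σᵢ (x^2)·zᵢ = (9)·(-8) + (1)·(-2) + (4)·(-8) + (16)·(-22) + (36)·(-42) + (49)·(-56) = -4714.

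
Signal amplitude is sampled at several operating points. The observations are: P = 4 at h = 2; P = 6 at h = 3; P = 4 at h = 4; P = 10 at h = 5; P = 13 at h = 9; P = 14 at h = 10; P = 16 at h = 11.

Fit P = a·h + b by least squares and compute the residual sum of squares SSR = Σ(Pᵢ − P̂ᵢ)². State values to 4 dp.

The normal equations are: 356·a + 44·b = 525;  44·a + 7·b = 67.
Δ = 356·7 − 44² = 556.
a = (525·7 − 44·67)/556 = 727/556; b = (356·67 − 44·525)/556 = 188/139.
Residuals: 9/278, 403/556, -359/139, 1173/556, -67/556, -119/278, 147/556; SSR = 6625/556.

SSR = 11.9155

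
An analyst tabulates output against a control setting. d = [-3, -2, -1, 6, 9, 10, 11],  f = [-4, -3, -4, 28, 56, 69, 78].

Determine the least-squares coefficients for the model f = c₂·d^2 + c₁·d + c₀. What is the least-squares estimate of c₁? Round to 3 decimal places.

The normal equations are: 32596·c₂ + 3240·c₁ + 352·c₀ = 21830;  3240·c₂ + 352·c₁ + 30·c₀ = 2242;  352·c₂ + 30·c₁ + 7·c₀ = 220.
(Σd^2·d^2 = 32596, Σd^2·d = 3240, Σd^2 = 352, Σd·d = 352, Σd = 30, Σ1 = 7, Σd^2·f = 21830, Σd·f = 2242, Σf = 220.)
Row-reducing yields c₂ = 136775/288942, c₁ = 206719/96314, c₀ = -227305/144471.

c₁ = 2.146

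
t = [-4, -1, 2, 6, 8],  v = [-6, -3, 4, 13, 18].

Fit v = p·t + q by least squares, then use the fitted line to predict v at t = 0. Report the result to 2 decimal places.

Compute the Gram sums: Σt·t = 121, Σt = 11, Σ1 = 5.
Moment sums: Σt·v = 257, Σv = 26.
Eliminating q: 5·(row 1) − 11·(row 2) gives 484·p = 5·257 − 11·26 = 999, so p = 999/484.
Then q = (26 − 11·(999/484))/5 = 29/44.
At t = 0: v̂ = (999/484)·(0) + (29/44)·(1) = 29/44.

v̂ = 0.66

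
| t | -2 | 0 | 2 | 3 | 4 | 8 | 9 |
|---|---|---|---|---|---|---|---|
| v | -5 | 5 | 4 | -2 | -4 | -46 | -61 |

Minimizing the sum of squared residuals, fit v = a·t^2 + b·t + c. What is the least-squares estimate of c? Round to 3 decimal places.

The normal equations are: 11026·a + 1332·b + 178·c = -7971;  1332·a + 178·b + 24·c = -921;  178·a + 24·b + 7·c = -109.
(Σt^2·t^2 = 11026, Σt^2·t = 1332, Σt^2 = 178, Σt·t = 178, Σt = 24, Σ1 = 7, Σt^2·v = -7971, Σt·v = -921, Σv = -109.)
Inverting the 3×3 Gram matrix, [a, b, c]ᵀ = [-51331/50622, 32533/16874, 91196/25311]ᵀ.

c = 3.603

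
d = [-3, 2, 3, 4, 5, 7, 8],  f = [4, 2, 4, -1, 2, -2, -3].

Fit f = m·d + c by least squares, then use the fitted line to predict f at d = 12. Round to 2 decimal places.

f̂ = -4.39

Setting ∂/∂m … = 0 gives: 176·m + 26·c = -28;  26·m + 7·c = 6.
Eliminating c: 7·(row 1) − 26·(row 2) gives 556·m = 7·(-28) − 26·6 = -352, so m = -88/139.
Then c = (6 − 26·(-88/139))/7 = 446/139.
At d = 12: f̂ = (-88/139)·(12) + (446/139)·(1) = -610/139.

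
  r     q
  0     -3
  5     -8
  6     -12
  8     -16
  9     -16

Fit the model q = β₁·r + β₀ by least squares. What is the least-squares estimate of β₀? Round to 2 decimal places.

β₀ = -2.35

Entries of XᵀX: Σr·r = 206, Σr = 28, Σ1 = 5.
Moment sums: Σr·q = -384, Σq = -55.
det = 206·5 − 28² = 246.
β₁ = ((-384)·5 − 28·(-55))/246 = -190/123; β₀ = (206·(-55) − 28·(-384))/246 = -289/123.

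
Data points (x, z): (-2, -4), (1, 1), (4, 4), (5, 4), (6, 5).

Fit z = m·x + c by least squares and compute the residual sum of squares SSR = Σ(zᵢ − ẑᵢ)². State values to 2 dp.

SSR = 2.39

Normal-equation sums: Σx·x = 82, Σx = 14, Σ1 = 5.
Right-hand side: Σx·z = 75, Σz = 10.
So MᵀM·[m, c]ᵀ = Mᵀz: [[82, 14]; [14, 5]]·[m, c]ᵀ = [75, 10]ᵀ.
Eliminating c: 5·(row 1) − 14·(row 2) gives 214·m = 5·75 − 14·10 = 235, so m = 235/214.
Then c = (10 − 14·(235/214))/5 = -115/107.
Residuals: -78/107, 209/214, 73/107, -89/214, -55/107; SSR = 511/214.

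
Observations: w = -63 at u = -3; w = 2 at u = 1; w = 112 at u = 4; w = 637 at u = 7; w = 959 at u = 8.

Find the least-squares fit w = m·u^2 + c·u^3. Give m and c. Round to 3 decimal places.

m = -0.984, c = 1.997

Sums needed: Σu^2·u^2 = 6835, Σu^2·u^3 = 50357, Σu^3·u^3 = 384619.
And Σu^2·w = 93816, Σu^3·w = 718370.
Eliminating c: 384619·(row 1) − 50357·(row 2) gives 93043416·m = 384619·93816 − 50357·718370 = -91541986, so m = -45770993/46521708.
Then c = (718370 − 50357·(-45770993/46521708))/384619 = 92883319/46521708.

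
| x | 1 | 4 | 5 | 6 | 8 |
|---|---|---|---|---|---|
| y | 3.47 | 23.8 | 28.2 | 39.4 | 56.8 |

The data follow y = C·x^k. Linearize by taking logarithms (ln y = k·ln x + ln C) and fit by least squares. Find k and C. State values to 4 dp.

k = 1.3418, C = 3.4921

Let Y = ln y. Fitting Y = k·ln x + ln C by least squares:
Σln x = 6.8669, Σ(ln x)² = 12.0466, Σln y = 15.4665, Σln x·ln y = 24.7510.
Equations: 12.0466·k + 6.8669·ln C = 24.7510;  6.8669·k + 5·ln C = 15.4665.
Δ = 12.0466·5 − (6.8669)² = 13.0781; k = (24.7510·5 − 6.8669·15.4665)/13.0781 = 1.34178, ln C = (12.0466·15.4665 − 6.8669·24.7510)/13.0781 = 1.25051, so C = exp(1.25051) = 3.49212.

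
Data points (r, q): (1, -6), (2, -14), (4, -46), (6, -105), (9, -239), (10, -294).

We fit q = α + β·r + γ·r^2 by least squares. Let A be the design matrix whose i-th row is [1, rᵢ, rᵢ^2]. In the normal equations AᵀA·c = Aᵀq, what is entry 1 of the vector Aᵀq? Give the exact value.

Entry 1 ↔ basis 1, so (Aᵀq)_{1} = Σᵢ qᵢ = (1)·(-6) + (1)·(-14) + (1)·(-46) + (1)·(-105) + (1)·(-239) + (1)·(-294) = -704.

-704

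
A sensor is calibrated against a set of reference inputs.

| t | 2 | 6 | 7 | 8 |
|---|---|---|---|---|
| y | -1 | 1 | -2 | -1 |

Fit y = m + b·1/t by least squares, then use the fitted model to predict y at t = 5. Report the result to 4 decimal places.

ŷ = -0.7348

Sums needed: Σ1 = 4, Σ1/t = 157/168, Σ1/t·1/t = 8857/28224.
Right-hand side: Σy = -3, Σ1/t·y = -125/168.
Eliminating b: (8857/28224)·(row 1) − (157/168)·(row 2) gives (3593/9408)·m = (8857/28224)·(-3) − (157/168)·(-125/168) = -3473/14112, so m = -6946/10779.
Then b = ((-125/168) − (157/168)·(-6946/10779))/(8857/28224) = -1624/3593.
At t = 5: ŷ = (-6946/10779)·(1) + (-1624/3593)·(1/5) = -39602/53895.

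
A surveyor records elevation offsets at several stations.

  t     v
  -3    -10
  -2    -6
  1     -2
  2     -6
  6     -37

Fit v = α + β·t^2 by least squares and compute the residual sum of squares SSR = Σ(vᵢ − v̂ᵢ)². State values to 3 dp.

SSR = 0.976

MᵀM·[α, β]ᵀ = Mᵀv reads: 5·α + 54·β = -61;  54·α + 1410·β = -1472.
(Σ1 = 5, Σt^2 = 54, Σt^2·t^2 = 1410, Σv = -61, Σt^2·v = -1472.)
Eliminating β: 1410·(row 1) − 54·(row 2) gives 4134·α = 1410·(-61) − 54·(-1472) = -6522, so α = -1087/689.
Then β = ((-1472) − 54·(-1087/689))/1410 = -2033/2067.
Residuals: 296/689, -1009/2067, 1160/2067, -1009/2067, -10/689; SSR = 2018/2067.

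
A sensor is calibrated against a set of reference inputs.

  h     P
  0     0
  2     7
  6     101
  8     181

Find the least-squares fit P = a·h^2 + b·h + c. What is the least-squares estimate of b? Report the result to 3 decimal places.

b = -1.533

From the data, Σh^2·h^2 = 5408, Σh^2·h = 736, Σh^2 = 104, Σh·h = 104, Σh = 16, Σ1 = 4.
Right-hand side: Σh^2·P = 15248, Σh·P = 2068, ΣP = 289.
MᵀM·[a, b, c]ᵀ = MᵀP becomes [[5408, 736, 104]; [736, 104, 16]; [104, 16, 4]]·[a, b, c]ᵀ = [15248, 2068, 289]ᵀ.
Solving the 3×3 system (Gaussian elimination) gives a = 73/24, b = -23/15, c = -7/10.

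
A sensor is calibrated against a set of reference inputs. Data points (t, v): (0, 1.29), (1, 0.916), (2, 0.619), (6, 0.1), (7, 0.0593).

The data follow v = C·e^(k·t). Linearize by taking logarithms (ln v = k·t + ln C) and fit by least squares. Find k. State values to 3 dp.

Taking logs, ln v = k·t + ln C, so regress ln v on t.
AᵀA = [[90.0000, 16.0000]; [16.0000, 5]], rhs = [-34.6386, -5.4405]ᵀ  (here Σt = 16.0000, Σ(t)² = 90.0000, Σln v = -5.4405, Σt·ln v = -34.6386).
Slope k = (n·Σt·ln v − Σt·Σln v)/(n·Σ(t)² − (Σt)²) = (5·-34.6386 − 16.0000·-5.4405)/194.0000 = -0.44405; ln C = (Σln v − k·Σt)/n = 0.33286.

k = -0.444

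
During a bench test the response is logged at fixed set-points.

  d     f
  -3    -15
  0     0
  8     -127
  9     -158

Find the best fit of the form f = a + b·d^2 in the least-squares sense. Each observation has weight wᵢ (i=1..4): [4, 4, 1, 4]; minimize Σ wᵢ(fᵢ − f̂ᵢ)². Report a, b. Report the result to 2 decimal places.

a = 1.22, b = -1.97

Forming MᵀWM = [[13, 424]; [424, 30664]] and MᵀWf = [-819, -59860]ᵀ gives MᵀWM·[a, b]ᵀ = MᵀWf.
Eliminating b: 30664·(row 1) − 424·(row 2) gives 218856·a = 30664·(-819) − 424·(-59860) = 266824, so a = 33353/27357.
Then b = ((-59860) − 424·(33353/27357))/30664 = -107731/54714.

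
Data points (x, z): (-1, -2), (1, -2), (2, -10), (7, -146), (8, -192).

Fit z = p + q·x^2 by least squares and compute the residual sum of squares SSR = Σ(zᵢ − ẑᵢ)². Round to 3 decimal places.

SSR = 1.022

The normal system MᵀM·[p, q]ᵀ = Mᵀz is [[5, 119]; [119, 6515]]·[p, q]ᵀ = [-352, -19486]ᵀ.
Determinant 5·6515 − 119² = 18414.
p = ((-352)·6515 − 119·(-19486))/18414 = 4259/3069; q = (5·(-19486) − 119·(-352))/18414 = -9257/3069.
Residuals: -380/1023, -380/1023, 21/31, 140/341, -353/1023; SSR = 1046/1023.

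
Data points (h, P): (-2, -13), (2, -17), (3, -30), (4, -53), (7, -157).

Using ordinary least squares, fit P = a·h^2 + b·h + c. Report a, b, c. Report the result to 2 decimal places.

a = -3.08, b = -0.53, c = -1.94

Setting ∂/∂a … = 0 gives: 2770·a + 434·b + 82·c = -8931;  434·a + 82·b + 14·c = -1409;  82·a + 14·b + 5·c = -270.
(Σh^2·h^2 = 2770, Σh^2·h = 434, Σh^2 = 82, Σh·h = 82, Σh = 14, Σ1 = 5, Σh^2·P = -8931, Σh·P = -1409, ΣP = -270.)
Inverting the 3×3 Gram matrix, [a, b, c]ᵀ = [-74069/24024, -1829/3432, -3893/2002]ᵀ.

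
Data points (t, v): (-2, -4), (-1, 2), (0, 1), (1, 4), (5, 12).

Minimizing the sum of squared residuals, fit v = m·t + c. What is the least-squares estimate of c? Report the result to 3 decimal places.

Sums needed: Σt·t = 31, Σt = 3, Σ1 = 5.
Right-hand side: Σt·v = 70, Σv = 15.
Δ = 31·5 − 3² = 146.
m = (70·5 − 3·15)/146 = 305/146; c = (31·15 − 3·70)/146 = 255/146.

c = 1.747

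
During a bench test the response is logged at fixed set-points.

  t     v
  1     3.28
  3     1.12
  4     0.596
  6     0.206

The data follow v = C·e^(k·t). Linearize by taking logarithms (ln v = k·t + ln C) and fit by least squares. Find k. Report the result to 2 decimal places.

Taking logs, ln v = k·t + ln C, so regress ln v on t.
XᵀX = [[62.0000, 14.0000]; [14.0000, 4]], rhs = [-10.0215, -0.7962]ᵀ  (here Σt = 14.0000, Σ(t)² = 62.0000, Σln v = -0.7962, Σt·ln v = -10.0215).
Slope k = (n·Σt·ln v − Σt·Σln v)/(n·Σ(t)² − (Σt)²) = (4·-10.0215 − 14.0000·-0.7962)/52.0000 = -0.55652; ln C = (Σln v − k·Σt)/n = 1.74876.

k = -0.56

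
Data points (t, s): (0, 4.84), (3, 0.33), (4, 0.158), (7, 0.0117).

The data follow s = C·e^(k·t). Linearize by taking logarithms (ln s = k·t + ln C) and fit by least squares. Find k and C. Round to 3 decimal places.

With ln sᵢ as the transformed response and tᵢ as the regressor:
Σt = 14.0000, Σ(t)² = 74.0000, Σln s = -5.8251, Σt·ln s = -41.8438.
Equations: 74.0000·k + 14.0000·ln C = -41.8438;  14.0000·k + 4·ln C = -5.8251.
Slope k = (n·Σt·ln s − Σt·Σln s)/(n·Σ(t)² − (Σt)²) = (4·-41.8438 − 14.0000·-5.8251)/100.0000 = -0.85824; ln C = (Σln s − k·Σt)/n = 1.54758, so C = exp(1.54758) = 4.70006.

k = -0.858, C = 4.700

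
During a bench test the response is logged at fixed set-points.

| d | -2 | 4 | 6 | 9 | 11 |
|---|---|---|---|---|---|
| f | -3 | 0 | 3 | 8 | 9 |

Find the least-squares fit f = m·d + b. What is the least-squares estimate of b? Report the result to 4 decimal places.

b = -2.1225

The normal equations are: 258·m + 28·b = 195;  28·m + 5·b = 17.
(Σd·d = 258, Σd = 28, Σ1 = 5, Σd·f = 195, Σf = 17.)
Eliminating b: 5·(row 1) − 28·(row 2) gives 506·m = 5·195 − 28·17 = 499, so m = 499/506.
Then b = (17 − 28·(499/506))/5 = -537/253.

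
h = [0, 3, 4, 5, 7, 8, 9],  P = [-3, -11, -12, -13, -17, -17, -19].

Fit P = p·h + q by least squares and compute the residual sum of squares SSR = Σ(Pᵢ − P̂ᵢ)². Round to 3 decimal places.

From the data, Σh·h = 244, Σh = 36, Σ1 = 7.
Right-hand side: Σh·P = -572, ΣP = -92.
MᵀM·[p, q]ᵀ = MᵀP becomes [[244, 36]; [36, 7]]·[p, q]ᵀ = [-572, -92]ᵀ.
det = 244·7 − 36² = 412.
p = ((-572)·7 − 36·(-92))/412 = -173/103; q = (244·(-92) − 36·(-572))/412 = -464/103.
Residuals: 155/103, -150/103, -80/103, -10/103, -76/103, 97/103, 64/103; SSR = 702/103.

SSR = 6.816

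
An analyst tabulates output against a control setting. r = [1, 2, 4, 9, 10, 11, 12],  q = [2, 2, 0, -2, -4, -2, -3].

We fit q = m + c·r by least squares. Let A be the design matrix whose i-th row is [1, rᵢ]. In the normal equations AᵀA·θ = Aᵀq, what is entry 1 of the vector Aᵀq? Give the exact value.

Entry 1 ↔ basis 1, so (Aᵀq)_{1} = Σᵢ qᵢ = (1)·(2) + (1)·(2) + (1)·(0) + (1)·(-2) + (1)·(-4) + (1)·(-2) + (1)·(-3) = -7.

-7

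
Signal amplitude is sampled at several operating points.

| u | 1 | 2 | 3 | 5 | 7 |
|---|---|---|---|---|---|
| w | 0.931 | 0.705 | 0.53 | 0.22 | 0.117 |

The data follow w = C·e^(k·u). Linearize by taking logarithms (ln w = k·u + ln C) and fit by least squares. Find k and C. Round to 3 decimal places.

Linearized form: ln w = k·u + ln C. From the 5 transformed points,
Σu = 18.0000, Σ(u)² = 88.0000, Σln w = -4.7156, Σu·ln w = -25.2650.
Normal system: [[88.0000, 18.0000]; [18.0000, 5]]·[k, ln C]ᵀ = [-25.2650, -4.7156]ᵀ.
Solving (det = 116.0000): k = -0.35727, ln C = 0.34304, so C = exp(0.34304) = 1.40923.

k = -0.357, C = 1.409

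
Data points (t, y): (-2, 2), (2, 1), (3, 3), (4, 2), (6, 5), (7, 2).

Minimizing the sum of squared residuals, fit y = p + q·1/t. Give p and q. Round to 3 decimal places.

p = 2.529, q = -0.192

Compute the Gram sums: Σ1 = 6, Σ1/t = 25/28, Σ1/t·1/t = 5093/7056.
Right-hand side: Σy = 15, Σ1/t·y = 89/42.
Eliminating q: (5093/7056)·(row 1) − (25/28)·(row 2) gives (8311/2352)·p = (5093/7056)·15 − (25/28)·(89/42) = 7005/784, so p = 21015/8311.
Then q = ((89/42) − (25/28)·(21015/8311))/(5093/7056) = -1596/8311.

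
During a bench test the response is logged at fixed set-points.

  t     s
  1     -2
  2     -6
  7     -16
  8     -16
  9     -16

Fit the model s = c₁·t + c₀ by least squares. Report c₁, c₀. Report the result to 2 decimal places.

Normal-equation sums: Σt·t = 199, Σt = 27, Σ1 = 5.
Right-hand side: Σt·s = -398, Σs = -56.
XᵀX·[c₁, c₀]ᵀ = Xᵀs becomes [[199, 27]; [27, 5]]·[c₁, c₀]ᵀ = [-398, -56]ᵀ.
Determinant 199·5 − 27² = 266.
c₁ = ((-398)·5 − 27·(-56))/266 = -239/133; c₀ = (199·(-56) − 27·(-398))/266 = -199/133.

c₁ = -1.80, c₀ = -1.50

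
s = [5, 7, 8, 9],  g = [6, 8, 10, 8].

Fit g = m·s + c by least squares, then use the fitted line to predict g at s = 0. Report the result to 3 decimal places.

MᵀM·[m, c]ᵀ = Mᵀg reads: 219·m + 29·c = 238;  29·m + 4·c = 32.
Determinant 219·4 − 29² = 35.
m = (238·4 − 29·32)/35 = 24/35; c = (219·32 − 29·238)/35 = 106/35.
At s = 0: ĝ = (24/35)·(0) + (106/35)·(1) = 106/35.

ĝ = 3.029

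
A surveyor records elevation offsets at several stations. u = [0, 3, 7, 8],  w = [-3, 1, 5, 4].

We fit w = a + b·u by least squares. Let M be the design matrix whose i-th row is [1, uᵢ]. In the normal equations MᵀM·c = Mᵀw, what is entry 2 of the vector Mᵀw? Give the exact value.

Entry 2 ↔ basis u, so (Mᵀw)_{2} = Σᵢ (u)·wᵢ = (0)·(-3) + (3)·(1) + (7)·(5) + (8)·(4) = 70.

70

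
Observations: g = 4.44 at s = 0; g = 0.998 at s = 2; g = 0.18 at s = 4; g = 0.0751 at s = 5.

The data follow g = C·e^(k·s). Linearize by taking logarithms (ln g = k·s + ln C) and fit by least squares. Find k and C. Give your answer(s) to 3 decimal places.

k = -0.818, C = 4.692

Taking logs, ln g = k·s + ln C, so regress ln g on s.
XᵀX = [[45.0000, 11.0000]; [11.0000, 4]], rhs = [-19.8079, -2.8151]ᵀ  (here Σs = 11.0000, Σ(s)² = 45.0000, Σln g = -2.8151, Σs·ln g = -19.8079).
Δ = 45.0000·4 − (11.0000)² = 59.0000; k = (-19.8079·4 − 11.0000·-2.8151)/59.0000 = -0.81806, ln C = (45.0000·-2.8151 − 11.0000·-19.8079)/59.0000 = 1.54590, so C = exp(1.54590) = 4.69218.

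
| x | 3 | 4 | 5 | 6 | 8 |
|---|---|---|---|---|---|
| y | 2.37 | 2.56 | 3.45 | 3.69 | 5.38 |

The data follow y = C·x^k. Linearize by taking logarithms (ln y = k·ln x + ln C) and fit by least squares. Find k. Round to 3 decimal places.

Taking logs, ln y = k·ln x + ln C, so regress ln y on ln x.
Σln x = 7.9655, Σ(ln x)² = 13.2535, Σln y = 6.0296, Σln x·ln y = 10.0826.
Equations: 13.2535·k + 7.9655·ln C = 10.0826;  7.9655·k + 5·ln C = 6.0296.
Δ = 13.2535·5 − (7.9655)² = 2.8177; k = (10.0826·5 − 7.9655·6.0296)/2.8177 = 0.84612, ln C = (13.2535·6.0296 − 7.9655·10.0826)/2.8177 = -0.14204.

k = 0.846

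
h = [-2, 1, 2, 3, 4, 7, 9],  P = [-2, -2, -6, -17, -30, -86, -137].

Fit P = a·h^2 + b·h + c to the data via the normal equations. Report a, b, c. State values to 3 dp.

From the data, Σh^2·h^2 = 9332, Σh^2·h = 1164, Σh^2 = 164, Σh·h = 164, Σh = 24, Σ1 = 7.
Right-hand side: Σh^2·P = -15978, Σh·P = -2016, ΣP = -280.
Solving the 3×3 system (Gaussian elimination) gives a = -9031/5824, b = -8763/5824, c = 2167/1456.

a = -1.551, b = -1.505, c = 1.488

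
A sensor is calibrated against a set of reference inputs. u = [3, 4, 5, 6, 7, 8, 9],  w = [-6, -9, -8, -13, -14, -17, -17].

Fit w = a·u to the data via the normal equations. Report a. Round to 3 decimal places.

a = -1.996

With design matrix X, XᵀX = [[280]] and Xᵀw = [-559]ᵀ.
Hence a = -559 / 280 ≈ -1.99643.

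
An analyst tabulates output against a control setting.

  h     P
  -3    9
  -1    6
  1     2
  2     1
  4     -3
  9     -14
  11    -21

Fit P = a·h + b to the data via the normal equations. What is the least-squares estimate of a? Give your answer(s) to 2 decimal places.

a = -2.11

Forming AᵀA = [[233, 23]; [23, 7]] and AᵀP = [-398, -20]ᵀ gives AᵀA·[a, b]ᵀ = AᵀP.
Eliminating b: 7·(row 1) − 23·(row 2) gives 1102·a = 7·(-398) − 23·(-20) = -2326, so a = -1163/551.
Then b = ((-20) − 23·(-1163/551))/7 = 2247/551.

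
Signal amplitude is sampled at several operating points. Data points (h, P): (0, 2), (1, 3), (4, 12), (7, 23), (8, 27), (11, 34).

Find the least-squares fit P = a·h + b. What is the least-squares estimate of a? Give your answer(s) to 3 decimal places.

Normal-equation sums: Σh·h = 251, Σh = 31, Σ1 = 6.
Moment sums: Σh·P = 802, ΣP = 101.
Determinant 251·6 − 31² = 545.
a = (802·6 − 31·101)/545 = 1681/545; b = (251·101 − 31·802)/545 = 489/545.

a = 3.084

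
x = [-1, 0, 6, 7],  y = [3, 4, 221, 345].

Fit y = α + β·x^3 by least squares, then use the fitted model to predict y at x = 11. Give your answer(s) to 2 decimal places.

Compute the Gram sums: Σ1 = 4, Σx^3 = 558, Σx^3·x^3 = 164306.
Moment sums: Σy = 573, Σx^3·y = 166068.
So MᵀM·[α, β]ᵀ = Mᵀy: [[4, 558]; [558, 164306]]·[α, β]ᵀ = [573, 166068]ᵀ.
Δ = 4·164306 − 558² = 345860.
α = (573·164306 − 558·166068)/345860 = 740697/172930; β = (4·166068 − 558·573)/345860 = 172269/172930.
At x = 11: ŷ = (740697/172930)·(1) + (172269/172930)·(1331) = 115015368/86465.

ŷ = 1330.20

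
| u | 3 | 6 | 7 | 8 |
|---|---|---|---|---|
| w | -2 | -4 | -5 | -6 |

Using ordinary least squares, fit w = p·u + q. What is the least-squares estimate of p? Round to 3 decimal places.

With design matrix A, AᵀA = [[158, 24]; [24, 4]] and Aᵀw = [-113, -17]ᵀ.
Δ = 158·4 − 24² = 56.
p = ((-113)·4 − 24·(-17))/56 = -11/14; q = (158·(-17) − 24·(-113))/56 = 13/28.

p = -0.786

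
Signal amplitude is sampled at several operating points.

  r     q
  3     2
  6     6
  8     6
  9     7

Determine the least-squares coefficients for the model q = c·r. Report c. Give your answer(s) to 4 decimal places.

Compute the Gram sums: Σr·r = 190.
Moment sums: Σr·q = 153.
XᵀX·[c]ᵀ = Xᵀq becomes [[190]]·[c]ᵀ = [153]ᵀ.
Hence c = 153 / 190 ≈ 0.805263.

c = 0.8053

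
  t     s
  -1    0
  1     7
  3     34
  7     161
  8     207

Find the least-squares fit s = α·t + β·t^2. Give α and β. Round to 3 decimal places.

The normal system MᵀM·[α, β]ᵀ = Mᵀs is [[124, 882]; [882, 6580]]·[α, β]ᵀ = [2892, 21450]ᵀ.
Eliminating β: 6580·(row 1) − 882·(row 2) gives 37996·α = 6580·2892 − 882·21450 = 110460, so α = 3945/1357.
Then β = (21450 − 882·(3945/1357))/6580 = 27264/9499.

α = 2.907, β = 2.870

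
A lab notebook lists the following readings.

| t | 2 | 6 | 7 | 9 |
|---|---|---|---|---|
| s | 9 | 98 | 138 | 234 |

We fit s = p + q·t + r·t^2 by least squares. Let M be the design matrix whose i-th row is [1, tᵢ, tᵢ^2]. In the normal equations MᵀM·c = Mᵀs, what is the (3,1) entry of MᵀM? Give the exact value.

Row 3 ↔ basis t^2, column 1 ↔ basis 1, so (MᵀM)_{3,1} = Σᵢ t^2 = (4)·(1) + (36)·(1) + (49)·(1) + (81)·(1) = 170.

170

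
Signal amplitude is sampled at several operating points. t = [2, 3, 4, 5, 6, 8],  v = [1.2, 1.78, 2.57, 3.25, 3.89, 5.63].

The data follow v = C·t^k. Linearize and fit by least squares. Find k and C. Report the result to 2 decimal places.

Linearized form: ln v = k·ln t + ln C. From the 6 transformed points,
XᵀX = [[13.7340, 8.6587]; [8.6587, 6]], rhs = [9.9928, 5.9680]ᵀ  (here Σln t = 8.6587, Σ(ln t)² = 13.7340, Σln v = 5.9680, Σln t·ln v = 9.9928).
Δ = 13.7340·6 − (8.6587)² = 7.4309; k = (9.9928·6 − 8.6587·5.9680)/7.4309 = 1.11447, ln C = (13.7340·5.9680 − 8.6587·9.9928)/7.4309 = -0.61365, so C = exp(-0.61365) = 0.54137.

k = 1.11, C = 0.54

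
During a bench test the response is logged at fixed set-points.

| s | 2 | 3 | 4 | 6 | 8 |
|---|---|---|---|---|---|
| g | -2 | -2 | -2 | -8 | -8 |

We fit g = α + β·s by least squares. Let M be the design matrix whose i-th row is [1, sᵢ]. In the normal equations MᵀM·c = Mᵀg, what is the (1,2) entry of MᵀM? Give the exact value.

23

Row 1 ↔ basis 1, column 2 ↔ basis s, so (MᵀM)_{1,2} = Σᵢ s = (1)·(2) + (1)·(3) + (1)·(4) + (1)·(6) + (1)·(8) = 23.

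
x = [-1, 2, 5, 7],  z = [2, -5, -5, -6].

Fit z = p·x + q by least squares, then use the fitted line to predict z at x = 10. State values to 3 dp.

MᵀM·[p, q]ᵀ = Mᵀz reads: 79·p + 13·q = -79;  13·p + 4·q = -14.
det = 79·4 − 13² = 147.
p = ((-79)·4 − 13·(-14))/147 = -134/147; q = (79·(-14) − 13·(-79))/147 = -79/147.
At x = 10: ẑ = (-134/147)·(10) + (-79/147)·(1) = -473/49.

ẑ = -9.653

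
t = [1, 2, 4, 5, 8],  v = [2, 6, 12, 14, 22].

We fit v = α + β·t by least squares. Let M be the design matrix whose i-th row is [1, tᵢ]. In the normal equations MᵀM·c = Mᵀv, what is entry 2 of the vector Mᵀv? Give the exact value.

308

Entry 2 ↔ basis t, so (Mᵀv)_{2} = Σᵢ (t)·vᵢ = (1)·(2) + (2)·(6) + (4)·(12) + (5)·(14) + (8)·(22) = 308.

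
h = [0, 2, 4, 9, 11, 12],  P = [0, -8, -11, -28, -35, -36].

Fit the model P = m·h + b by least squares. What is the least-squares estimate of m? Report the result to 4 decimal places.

With design matrix M, MᵀM = [[366, 38]; [38, 6]] and MᵀP = [-1129, -118]ᵀ.
Δ = 366·6 − 38² = 752.
m = ((-1129)·6 − 38·(-118))/752 = -1145/376; b = (366·(-118) − 38·(-1129))/752 = -143/376.

m = -3.0452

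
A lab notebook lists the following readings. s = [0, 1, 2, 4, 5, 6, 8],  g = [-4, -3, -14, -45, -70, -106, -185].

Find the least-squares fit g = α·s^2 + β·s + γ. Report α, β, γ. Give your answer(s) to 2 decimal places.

Setting ∂/∂α … = 0 gives: 6290·α + 926·β + 146·γ = -18185;  926·α + 146·β + 26·γ = -2677;  146·α + 26·β + 7·γ = -427.
Solving the 3×3 system (Gaussian elimination) gives α = -70027/23016, β = 35605/23016, γ = -6305/1918.

α = -3.04, β = 1.55, γ = -3.29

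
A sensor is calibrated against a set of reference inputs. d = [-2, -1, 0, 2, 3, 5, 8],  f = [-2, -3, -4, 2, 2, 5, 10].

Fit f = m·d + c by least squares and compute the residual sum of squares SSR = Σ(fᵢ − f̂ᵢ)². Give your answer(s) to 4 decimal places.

SSR = 12.5954

Sums needed: Σd·d = 107, Σd = 15, Σ1 = 7.
And Σd·f = 122, Σf = 10.
So MᵀM·[m, c]ᵀ = Mᵀf: [[107, 15]; [15, 7]]·[m, c]ᵀ = [122, 10]ᵀ.
det = 107·7 − 15² = 524.
m = (122·7 − 15·10)/524 = 176/131; c = (107·10 − 15·122)/524 = -190/131.
Residuals: 280/131, -27/131, -334/131, 100/131, -76/131, -35/131, 92/131; SSR = 1650/131.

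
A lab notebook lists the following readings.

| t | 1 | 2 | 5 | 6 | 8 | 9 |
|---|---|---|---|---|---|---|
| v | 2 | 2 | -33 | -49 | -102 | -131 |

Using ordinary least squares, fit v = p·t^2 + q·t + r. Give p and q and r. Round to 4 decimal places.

From the data, Σt^2·t^2 = 12595, Σt^2·t = 1591, Σt^2 = 211, Σt·t = 211, Σt = 31, Σ1 = 6.
And Σt^2·v = -19718, Σt·v = -2448, Σv = -311.
MᵀM·[p, q, r]ᵀ = Mᵀv becomes [[12595, 1591, 211]; [1591, 211, 31]; [211, 31, 6]]·[p, q, r]ᵀ = [-19718, -2448, -311]ᵀ.
Inverting the 3×3 Gram matrix, [p, q, r]ᵀ = [-15055/7332, 135011/36660, 4117/3055]ᵀ.

p = -2.0533, q = 3.6828, r = 1.3476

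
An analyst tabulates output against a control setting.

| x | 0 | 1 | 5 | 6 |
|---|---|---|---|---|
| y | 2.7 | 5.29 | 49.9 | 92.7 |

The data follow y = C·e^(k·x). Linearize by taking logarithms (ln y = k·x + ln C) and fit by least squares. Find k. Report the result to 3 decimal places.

Let Y = ln y. Fitting Y = k·x + ln C by least squares:
AᵀA = [[62.0000, 12.0000]; [12.0000, 4]], rhs = [48.3921, 11.0985]ᵀ  (here Σx = 12.0000, Σ(x)² = 62.0000, Σln y = 11.0985, Σx·ln y = 48.3921).
Solving (det = 104.0000): k = 0.58064, ln C = 1.03268.

k = 0.581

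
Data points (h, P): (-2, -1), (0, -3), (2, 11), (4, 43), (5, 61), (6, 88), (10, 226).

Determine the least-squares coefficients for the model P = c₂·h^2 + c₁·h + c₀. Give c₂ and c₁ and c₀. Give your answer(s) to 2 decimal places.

The normal system MᵀM·[c₂, c₁, c₀]ᵀ = MᵀP is [[12209, 1405, 185]; [1405, 185, 25]; [185, 25, 7]]·[c₂, c₁, c₀]ᵀ = [28021, 3289, 425]ᵀ.
Inverting the 3×3 Gram matrix, [c₂, c₁, c₀]ᵀ = [25261/12831, 204992/64155, -11670/4277]ᵀ.

c₂ = 1.97, c₁ = 3.20, c₀ = -2.73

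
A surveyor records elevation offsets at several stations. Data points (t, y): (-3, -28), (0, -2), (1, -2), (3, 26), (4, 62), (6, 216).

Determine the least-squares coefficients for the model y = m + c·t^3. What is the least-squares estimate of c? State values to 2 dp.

The normal system MᵀM·[m, c]ᵀ = Mᵀy is [[6, 281]; [281, 52211]]·[m, c]ᵀ = [272, 52080]ᵀ.
Eliminating c: 52211·(row 1) − 281·(row 2) gives 234305·m = 52211·272 − 281·52080 = -433088, so m = -433088/234305.
Then c = (52080 − 281·(-433088/234305))/52211 = 236048/234305.

c = 1.01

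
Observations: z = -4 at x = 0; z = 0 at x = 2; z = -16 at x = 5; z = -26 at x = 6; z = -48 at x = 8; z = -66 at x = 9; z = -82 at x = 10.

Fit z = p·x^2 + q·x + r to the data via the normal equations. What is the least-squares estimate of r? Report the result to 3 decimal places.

Forming AᵀA = [[22594, 2590, 310]; [2590, 310, 40]; [310, 40, 7]] and Aᵀz = [-17954, -2034, -242]ᵀ gives AᵀA·[p, q, r]ᵀ = Aᵀz.
Solving the 3×3 system (Gaussian elimination) gives p = -469/432, q = 6301/2160, r = -683/216.

r = -3.162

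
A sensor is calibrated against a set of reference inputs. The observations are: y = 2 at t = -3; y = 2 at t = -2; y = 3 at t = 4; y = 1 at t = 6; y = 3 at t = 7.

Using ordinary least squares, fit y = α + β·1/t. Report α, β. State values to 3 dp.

α = 2.234, β = 0.615

Entries of XᵀX: Σ1 = 5, Σ1/t = -23/84, Σ1/t·1/t = 3329/7056.
And Σy = 11, Σ1/t·y = -9/28.
Normal equations: [[5, -23/84]; [-23/84, 3329/7056]]·[α, β]ᵀ = [11, -9/28]ᵀ.
Determinant 5·(3329/7056) − (-23/84)² = 1343/588.
α = (11·(3329/7056) − (-23/84)·(-9/28))/(1343/588) = 17999/8058; β = (5·(-9/28) − (-23/84)·11)/(1343/588) = 826/1343.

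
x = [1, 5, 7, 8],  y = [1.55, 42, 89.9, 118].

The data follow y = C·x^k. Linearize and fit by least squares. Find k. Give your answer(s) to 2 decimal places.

With ln yᵢ as the transformed response and ln xᵢ as the regressor:
Over the data: Σln x = 5.6348, Σ(ln x)² = 10.7009, Σln y = 13.4453, Σln x·ln y = 24.6900.
Normal system: [[10.7009, 5.6348]; [5.6348, 4]]·[k, ln C]ᵀ = [24.6900, 13.4453]ᵀ.
Slope k = (n·Σln x·ln y − Σln x·Σln y)/(n·Σ(ln x)² − (Σln x)²) = (4·24.6900 − 5.6348·13.4453)/11.0529 = 2.08076; ln C = (Σln y − k·Σln x)/n = 0.43016.

k = 2.08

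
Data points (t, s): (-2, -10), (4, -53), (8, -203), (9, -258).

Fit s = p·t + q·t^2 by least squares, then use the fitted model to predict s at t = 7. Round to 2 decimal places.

ŝ = -157.07

The normal equations are: 165·p + 1297·q = -4138;  1297·p + 10929·q = -34778.
(Σt·t = 165, Σt·t^2 = 1297, Σt^2·t^2 = 10929, Σt·s = -4138, Σt^2·s = -34778.)
Δ = 165·10929 − 1297² = 121076.
p = ((-4138)·10929 − 1297·(-34778))/121076 = -29284/30269; q = (165·(-34778) − 1297·(-4138))/121076 = -92846/30269.
At t = 7: ŝ = (-29284/30269)·(7) + (-92846/30269)·(49) = -4754442/30269.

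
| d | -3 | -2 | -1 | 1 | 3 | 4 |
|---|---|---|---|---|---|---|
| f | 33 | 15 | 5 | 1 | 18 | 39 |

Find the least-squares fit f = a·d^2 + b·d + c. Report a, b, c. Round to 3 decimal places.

a = 2.971, b = -2.206, c = -0.573

Forming AᵀA = [[436, 56, 40]; [56, 40, 2]; [40, 2, 6]] and Aᵀf = [1149, 77, 111]ᵀ gives AᵀA·[a, b, c]ᵀ = Aᵀf.
Row-reducing yields a = 1961/660, b = -364/165, c = -63/110.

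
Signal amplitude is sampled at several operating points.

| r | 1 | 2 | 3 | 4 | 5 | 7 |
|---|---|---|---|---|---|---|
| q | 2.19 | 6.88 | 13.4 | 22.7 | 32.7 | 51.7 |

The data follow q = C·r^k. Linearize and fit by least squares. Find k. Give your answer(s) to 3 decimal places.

Linearized form: ln q = k·ln r + ln C. From the 6 transformed points,
Σln r = 6.7334, Σ(ln r)² = 9.9861, Σln q = 15.8630, Σln r·ln q = 21.8067.
Equations: 9.9861·k + 6.7334·ln C = 21.8067;  6.7334·k + 6·ln C = 15.8630.
Slope k = (n·Σln r·ln q − Σln r·Σln q)/(n·Σ(ln r)² − (Σln r)²) = (6·21.8067 − 6.7334·15.8630)/14.5777 = 1.64831; ln C = (Σln q − k·Σln r)/n = 0.79404.

k = 1.648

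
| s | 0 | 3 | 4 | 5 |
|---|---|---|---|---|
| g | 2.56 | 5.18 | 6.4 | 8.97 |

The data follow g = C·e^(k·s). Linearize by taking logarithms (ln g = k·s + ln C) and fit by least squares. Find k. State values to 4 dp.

With ln gᵢ as the transformed response and sᵢ as the regressor:
XᵀX = [[50.0000, 12.0000]; [12.0000, 4]], rhs = [23.3290, 6.6350]ᵀ  (here Σs = 12.0000, Σ(s)² = 50.0000, Σln g = 6.6350, Σs·ln g = 23.3290).
Solving (det = 56.0000): k = 0.24457, ln C = 0.92502.

k = 0.2446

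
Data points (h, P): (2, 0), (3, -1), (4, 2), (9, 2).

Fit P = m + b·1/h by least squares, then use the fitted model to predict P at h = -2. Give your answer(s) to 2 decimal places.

The normal equations are: 4·m + (43/36)·b = 3;  (43/36)·m + (565/1296)·b = 7/18.
det = 4·(565/1296) − (43/36)² = 137/432.
m = (3·(565/1296) − (43/36)·(7/18))/(137/432) = 1093/411; b = (4·(7/18) − (43/36)·3)/(137/432) = -876/137.
At h = -2: P̂ = (1093/411)·(1) + (-876/137)·(-1/2) = 2407/411.

P̂ = 5.86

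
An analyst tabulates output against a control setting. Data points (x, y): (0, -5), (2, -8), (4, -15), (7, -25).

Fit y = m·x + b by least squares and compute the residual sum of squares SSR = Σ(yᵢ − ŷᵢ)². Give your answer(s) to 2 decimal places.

Forming MᵀM = [[69, 13]; [13, 4]] and Mᵀy = [-251, -53]ᵀ gives MᵀM·[m, b]ᵀ = Mᵀy.
det = 69·4 − 13² = 107.
m = ((-251)·4 − 13·(-53))/107 = -315/107; b = (69·(-53) − 13·(-251))/107 = -394/107.
Residuals: -141/107, 168/107, 49/107, -76/107; SSR = 526/107.

SSR = 4.92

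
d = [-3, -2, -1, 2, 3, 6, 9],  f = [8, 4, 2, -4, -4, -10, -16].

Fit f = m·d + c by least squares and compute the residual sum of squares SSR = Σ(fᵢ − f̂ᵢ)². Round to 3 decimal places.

SSR = 5.167

The normal system MᵀM·[m, c]ᵀ = Mᵀf is [[144, 14]; [14, 7]]·[m, c]ᵀ = [-258, -20]ᵀ.
Determinant 144·7 − 14² = 812.
m = ((-258)·7 − 14·(-20))/812 = -109/58; c = (144·(-20) − 14·(-258))/812 = 183/203.
Residuals: 593/406, -134/203, -317/406, -8/7, 299/406, 76/203, 5/406; SSR = 1049/203.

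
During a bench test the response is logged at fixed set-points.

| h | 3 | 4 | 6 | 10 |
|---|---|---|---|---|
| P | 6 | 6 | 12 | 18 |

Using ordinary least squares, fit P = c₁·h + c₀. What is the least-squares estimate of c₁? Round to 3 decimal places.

Normal-equation sums: Σh·h = 161, Σh = 23, Σ1 = 4.
For XᵀP: Σh·P = 294, ΣP = 42.
Normal equations: [[161, 23]; [23, 4]]·[c₁, c₀]ᵀ = [294, 42]ᵀ.
Determinant 161·4 − 23² = 115.
c₁ = (294·4 − 23·42)/115 = 42/23; c₀ = (161·42 − 23·294)/115 = 0.

c₁ = 1.826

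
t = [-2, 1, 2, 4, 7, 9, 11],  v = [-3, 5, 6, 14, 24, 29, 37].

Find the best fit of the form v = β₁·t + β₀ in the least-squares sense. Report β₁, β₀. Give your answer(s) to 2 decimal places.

β₁ = 3.11, β₀ = 1.80

Setting ∂/∂β₁ … = 0 gives: 276·β₁ + 32·β₀ = 915;  32·β₁ + 7·β₀ = 112.
Determinant 276·7 − 32² = 908.
β₁ = (915·7 − 32·112)/908 = 2821/908; β₀ = (276·112 − 32·915)/908 = 408/227.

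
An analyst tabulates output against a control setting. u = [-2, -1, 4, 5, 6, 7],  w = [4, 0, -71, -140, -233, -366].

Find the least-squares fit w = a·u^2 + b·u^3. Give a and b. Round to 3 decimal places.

Forming MᵀM = [[4595, 28699]; [28699, 184091]] and Mᵀw = [-30942, -197942]ᵀ gives MᵀM·[a, b]ᵀ = Mᵀw.
Determinant 4595·184091 − 28699² = 22265544.
a = ((-30942)·184091 − 28699·(-197942))/22265544 = -1925783/2783193; b = (4595·(-197942) − 28699·(-30942))/22265544 = -2692379/2783193.

a = -0.692, b = -0.967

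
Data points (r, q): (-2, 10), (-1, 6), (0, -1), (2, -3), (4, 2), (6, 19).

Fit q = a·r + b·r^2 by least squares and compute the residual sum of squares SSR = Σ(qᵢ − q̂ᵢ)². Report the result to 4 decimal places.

SSR = 7.6037

Sums needed: Σr·r = 61, Σr·r^2 = 279, Σr^2·r^2 = 1585.
And Σr·q = 90, Σr^2·q = 750.
Normal equations: [[61, 279]; [279, 1585]]·[a, b]ᵀ = [90, 750]ᵀ.
Eliminating b: 1585·(row 1) − 279·(row 2) gives 18844·a = 1585·90 − 279·750 = -66600, so a = -16650/4711.
Then b = (750 − 279·(-16650/4711))/1585 = 5160/4711.
Residuals: -6830/4711, 6456/4711, -1, -1473/4711, -934/673, 3649/4711; SSR = 35821/4711.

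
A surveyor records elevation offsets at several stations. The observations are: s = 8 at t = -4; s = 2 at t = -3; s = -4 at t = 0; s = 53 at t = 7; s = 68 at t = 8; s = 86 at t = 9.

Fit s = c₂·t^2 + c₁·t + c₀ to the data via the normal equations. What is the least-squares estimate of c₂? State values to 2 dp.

c₂ = 0.99

Forming AᵀA = [[13395, 1493, 219]; [1493, 219, 17]; [219, 17, 6]] and Aᵀs = [14061, 1651, 213]ᵀ gives AᵀA·[c₂, c₁, c₀]ᵀ = Aᵀs.
Solving the 3×3 system (Gaussian elimination) gives c₂ = 320/323, c₁ = 1731/1615, c₀ = -5972/1615.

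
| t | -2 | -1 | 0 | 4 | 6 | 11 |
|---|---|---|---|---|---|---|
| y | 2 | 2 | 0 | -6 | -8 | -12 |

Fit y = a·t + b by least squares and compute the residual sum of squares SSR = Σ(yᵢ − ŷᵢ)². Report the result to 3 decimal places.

Compute the Gram sums: Σt·t = 178, Σt = 18, Σ1 = 6.
For Aᵀy: Σt·y = -210, Σy = -22.
Normal equations: [[178, 18]; [18, 6]]·[a, b]ᵀ = [-210, -22]ᵀ.
Eliminating b: 6·(row 1) − 18·(row 2) gives 744·a = 6·(-210) − 18·(-22) = -864, so a = -36/31.
Then b = ((-22) − 18·(-36/31))/6 = -17/93.
Residuals: -13/93, 95/93, 17/93, -109/93, -79/93, 89/93; SSR = 382/93.

SSR = 4.108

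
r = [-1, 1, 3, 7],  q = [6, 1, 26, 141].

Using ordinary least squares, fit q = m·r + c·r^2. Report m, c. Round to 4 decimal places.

Forming AᵀA = [[60, 370]; [370, 2484]] and Aᵀq = [1060, 7150]ᵀ gives AᵀA·[m, c]ᵀ = Aᵀq.
Δ = 60·2484 − 370² = 12140.
m = (1060·2484 − 370·7150)/12140 = -623/607; c = (60·7150 − 370·1060)/12140 = 1840/607.

m = -1.0264, c = 3.0313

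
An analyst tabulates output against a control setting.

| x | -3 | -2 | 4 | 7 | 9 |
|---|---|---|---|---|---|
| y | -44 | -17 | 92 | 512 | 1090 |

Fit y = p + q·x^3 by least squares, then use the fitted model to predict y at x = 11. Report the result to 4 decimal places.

ŷ = 1994.2662

From the data, Σ1 = 5, Σx^3 = 1101, Σx^3·x^3 = 653979.
Moment sums: Σy = 1633, Σx^3·y = 977438.
Normal equations: [[5, 1101]; [1101, 653979]]·[p, q]ᵀ = [1633, 977438]ᵀ.
Eliminating q: 653979·(row 1) − 1101·(row 2) gives 2057694·p = 653979·1633 − 1101·977438 = -8211531, so p = -2737177/685898.
Then q = (977438 − 1101·(-2737177/685898))/653979 = 3089257/2057694.
At x = 11: ŷ = (-2737177/685898)·(1) + (3089257/2057694)·(1331) = 2051794768/1028847.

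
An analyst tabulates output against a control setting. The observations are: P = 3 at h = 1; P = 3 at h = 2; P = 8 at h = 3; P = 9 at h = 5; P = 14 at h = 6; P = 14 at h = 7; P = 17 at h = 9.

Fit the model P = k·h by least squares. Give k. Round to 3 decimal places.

Entries of AᵀA: Σh·h = 205.
Right-hand side: Σh·P = 413.
Normal equations: [[205]]·[k]ᵀ = [413]ᵀ.
Hence k = 413 / 205 ≈ 2.01463.

k = 2.015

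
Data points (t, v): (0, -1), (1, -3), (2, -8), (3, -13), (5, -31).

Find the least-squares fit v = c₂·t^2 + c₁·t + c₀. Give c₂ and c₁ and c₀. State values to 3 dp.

Normal-equation sums: Σt^2·t^2 = 723, Σt^2·t = 161, Σt^2 = 39, Σt·t = 39, Σt = 11, Σ1 = 5.
Right-hand side: Σt^2·v = -927, Σt·v = -213, Σv = -56.
Normal equations: [[723, 161, 39]; [161, 39, 11]; [39, 11, 5]]·[c₂, c₁, c₀]ᵀ = [-927, -213, -56]ᵀ.
Row-reducing yields c₂ = -1255/1358, c₁ = -1863/1358, c₀ = -661/679.

c₂ = -0.924, c₁ = -1.372, c₀ = -0.973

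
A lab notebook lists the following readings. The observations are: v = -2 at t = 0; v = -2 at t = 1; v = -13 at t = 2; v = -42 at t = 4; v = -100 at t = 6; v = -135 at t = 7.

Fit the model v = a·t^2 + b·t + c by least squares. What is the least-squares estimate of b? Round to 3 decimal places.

Compute the Gram sums: Σt^2·t^2 = 3970, Σt^2·t = 632, Σt^2 = 106, Σt·t = 106, Σt = 20, Σ1 = 6.
Right-hand side: Σt^2·v = -10941, Σt·v = -1741, Σv = -294.
So XᵀX·[a, b, c]ᵀ = Xᵀv: [[3970, 632, 106]; [632, 106, 20]; [106, 20, 6]]·[a, b, c]ᵀ = [-10941, -1741, -294]ᵀ.
Solving the 3×3 system (Gaussian elimination) gives a = -4195/1452, b = 37/33, c = -821/484.

b = 1.121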